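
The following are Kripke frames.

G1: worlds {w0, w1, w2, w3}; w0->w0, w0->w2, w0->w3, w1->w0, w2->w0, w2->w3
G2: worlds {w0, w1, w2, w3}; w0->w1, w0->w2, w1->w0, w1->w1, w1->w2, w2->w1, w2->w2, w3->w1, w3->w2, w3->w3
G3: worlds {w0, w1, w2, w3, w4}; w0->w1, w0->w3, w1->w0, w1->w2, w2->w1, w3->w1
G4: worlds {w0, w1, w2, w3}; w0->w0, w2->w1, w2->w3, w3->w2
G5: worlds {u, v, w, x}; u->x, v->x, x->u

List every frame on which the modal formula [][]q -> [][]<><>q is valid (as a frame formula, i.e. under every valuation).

G2, G5

This is the axiom for a generalized confluence (Geach) condition; its first-order frame correspondent is forall x forall z (x R^2 z -> exists w (x R^2 w & z R^2 w)).
G1: fails — w0R²w3 but no w with w0R²w and w3R²w.
G2: satisfies the condition.
G3: fails — w1R²w3 but no w with w1R²w and w3R²w.
G4: fails — w3R²w1 but no w with w3R²w and w1R²w.
G5: satisfies the condition.
Valid on: G2, G5.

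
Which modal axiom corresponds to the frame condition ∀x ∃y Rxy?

□q → ◇q

A defining formula is □q → ◇q (the D axiom).
Suppose □q→◇q is valid. At any x set V(q)=W. Then □q at x, so ◇q at x, so x has a successor.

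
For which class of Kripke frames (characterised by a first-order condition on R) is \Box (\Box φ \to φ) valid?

shift-reflexivity

This is the T□ axiom.
Its frame correspondent is shift-reflexivity — \forall x \forall y (Rxy \to Ryy).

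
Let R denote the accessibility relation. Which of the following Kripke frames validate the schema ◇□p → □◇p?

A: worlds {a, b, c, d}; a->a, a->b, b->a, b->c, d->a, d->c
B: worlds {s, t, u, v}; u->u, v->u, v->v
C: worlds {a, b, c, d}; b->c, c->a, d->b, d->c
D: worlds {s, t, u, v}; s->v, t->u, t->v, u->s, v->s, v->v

B, D

Frame correspondent (Sahlqvist): ∀x ∀y ∀z (Rxy ∧ Rxz → ∃w (Ryw ∧ Rzw)) — i.e. convergence.
A: fails — Rbc and Rbc but c and c have no common successor.
B: ✓.
C: fails — Rca and Rca but a and a have no common successor.
D: ✓.
Valid on: B, D.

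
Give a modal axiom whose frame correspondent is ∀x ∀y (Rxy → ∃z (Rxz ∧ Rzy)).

A defining formula is □□q → □q (the C4 axiom).
Suppose □□q→□q is valid. Take Rxy and set V(q)={w : xR²w}. Then □□q at x, so □q at x, so q at y, i.e. ∃z(Rxz∧Rzy).

□□q → □q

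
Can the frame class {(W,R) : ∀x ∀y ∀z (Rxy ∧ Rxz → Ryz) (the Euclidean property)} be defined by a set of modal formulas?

Definable; ◇q → □◇q defines it

This is a Sahlqvist condition; the 5 axiom ◇q → □◇q defines it.
Suppose ◇q→□◇q is valid. Take Rxy, Rxz and set V(q)={y}. Then ◇q at x, so □◇q at x, so ◇q at z, so some w with Rzw has q; w=y, i.e. Rzy. By symmetry of the argument, Ryz.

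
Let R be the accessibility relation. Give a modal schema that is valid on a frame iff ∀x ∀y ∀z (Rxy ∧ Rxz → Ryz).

The condition is the Euclidean property. The 5 schema ◇q → □◇q defines it.
Suppose ◇q→□◇q is valid. Take Rxy, Rxz and set V(q)={y}. Then ◇q at x, so □◇q at x, so ◇q at z, so some w with Rzw has q; w=y, i.e. Rzy. By symmetry of the argument, Ryz.

◇q → □◇q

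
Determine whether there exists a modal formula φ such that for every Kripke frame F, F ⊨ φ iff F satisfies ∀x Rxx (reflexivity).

The condition is reflexivity. A defining modal formula is □q → q.
Suppose □q→q is valid. At any x set V(q)={w : Rxw}. Then □q holds at x, so q holds at x, i.e. Rxx.

Yes — defined by □q → q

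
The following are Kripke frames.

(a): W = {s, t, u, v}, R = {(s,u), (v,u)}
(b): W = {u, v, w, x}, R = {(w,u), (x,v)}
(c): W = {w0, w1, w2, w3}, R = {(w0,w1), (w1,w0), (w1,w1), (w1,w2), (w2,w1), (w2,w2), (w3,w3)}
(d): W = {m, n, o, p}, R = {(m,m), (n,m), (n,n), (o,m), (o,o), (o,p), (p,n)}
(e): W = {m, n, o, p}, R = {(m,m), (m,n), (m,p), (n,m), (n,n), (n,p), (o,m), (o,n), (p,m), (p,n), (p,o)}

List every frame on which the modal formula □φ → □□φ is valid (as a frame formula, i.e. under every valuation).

This is the axiom for transitivity; its first-order frame correspondent is ∀x ∀y ∀z (Rxy ∧ Ryz → Rxz).
(a): satisfies the condition.
(b): satisfies the condition.
(c): fails — Rw0w1 and Rw1w2 but not Rw0w2.
(d): fails — Rop and Rpn but not Ron.
(e): fails — Rom and Rmp but not Rop.
Valid on: (a), (b).

(a), (b)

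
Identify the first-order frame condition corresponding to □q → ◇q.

seriality: ∀x ∃y Rxy

Suppose □q→◇q is valid. At any x set V(q)=W. Then □q at x, so ◇q at x, so x has a successor.
Conversely, any frame satisfying ∀x ∃y Rxy validates the schema.
Frame condition: ∀x ∃y Rxy.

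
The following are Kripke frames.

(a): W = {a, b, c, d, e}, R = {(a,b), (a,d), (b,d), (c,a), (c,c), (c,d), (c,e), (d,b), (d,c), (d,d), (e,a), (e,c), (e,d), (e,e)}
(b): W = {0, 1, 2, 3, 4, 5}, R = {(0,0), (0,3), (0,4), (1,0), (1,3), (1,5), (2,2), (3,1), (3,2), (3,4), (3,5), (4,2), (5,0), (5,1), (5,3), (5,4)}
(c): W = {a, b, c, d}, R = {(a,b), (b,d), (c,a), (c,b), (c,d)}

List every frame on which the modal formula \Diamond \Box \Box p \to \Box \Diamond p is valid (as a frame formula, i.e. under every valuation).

(a)

This is the axiom for a generalized confluence (Geach) condition; its first-order frame correspondent is \forall x \forall y \forall z ((xRy \wedge xRz) \to \exists w (y R^2 w \wedge zRw)).
(a): satisfies the condition.
(b): fails — 0R4, 0R0 but no w with 4R²w and 0Rw.
(c): fails — aRb, aRb but no w with bR²w and bRw.
Valid on: (a).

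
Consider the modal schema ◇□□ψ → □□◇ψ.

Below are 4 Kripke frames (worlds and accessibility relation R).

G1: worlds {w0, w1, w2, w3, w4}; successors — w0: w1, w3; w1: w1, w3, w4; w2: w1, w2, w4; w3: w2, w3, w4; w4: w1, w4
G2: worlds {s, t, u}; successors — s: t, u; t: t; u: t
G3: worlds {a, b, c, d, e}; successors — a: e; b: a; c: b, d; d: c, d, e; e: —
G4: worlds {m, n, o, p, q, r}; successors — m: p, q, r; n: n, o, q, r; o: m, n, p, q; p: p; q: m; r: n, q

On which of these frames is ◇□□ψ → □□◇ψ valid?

G1, G2

This is the axiom for a generalized confluence (Geach) condition; its first-order frame correspondent is ∀x ∀y ∀z ((xRy ∧ xR²z) → ∃w (yR²w ∧ zRw)).
G1: ✓.
G2: ✓.
G3: fails — bRa, bR²e but no w with aR²w and eRw.
G4: fails — mRp, mR²n but no w with pR²w and nRw.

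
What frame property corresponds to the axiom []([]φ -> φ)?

shift-reflexivity: forall x forall y (Rxy -> Ryy)

This schema is the T□ axiom.
Its frame correspondent is shift-reflexivity — forall x forall y (Rxy -> Ryy).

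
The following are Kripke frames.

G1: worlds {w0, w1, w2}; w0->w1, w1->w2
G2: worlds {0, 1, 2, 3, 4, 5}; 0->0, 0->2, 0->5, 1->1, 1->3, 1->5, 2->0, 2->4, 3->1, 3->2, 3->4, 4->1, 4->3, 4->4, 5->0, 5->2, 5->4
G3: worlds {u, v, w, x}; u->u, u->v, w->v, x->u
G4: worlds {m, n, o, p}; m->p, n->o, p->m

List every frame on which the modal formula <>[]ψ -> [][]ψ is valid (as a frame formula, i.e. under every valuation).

G1, G4

Frame correspondent (Sahlqvist): forall x forall y forall z ((xRy & x R^2 z) -> exists w (yRw & z = w)) — i.e. a generalized confluence (Geach) condition.
G1: condition met.
G2: fails — 0R0, 0R²4 but no w with 0Rw and 4=w.
G3: fails — uRv, uR²u but no t with vRt and u=t.
G4: condition met.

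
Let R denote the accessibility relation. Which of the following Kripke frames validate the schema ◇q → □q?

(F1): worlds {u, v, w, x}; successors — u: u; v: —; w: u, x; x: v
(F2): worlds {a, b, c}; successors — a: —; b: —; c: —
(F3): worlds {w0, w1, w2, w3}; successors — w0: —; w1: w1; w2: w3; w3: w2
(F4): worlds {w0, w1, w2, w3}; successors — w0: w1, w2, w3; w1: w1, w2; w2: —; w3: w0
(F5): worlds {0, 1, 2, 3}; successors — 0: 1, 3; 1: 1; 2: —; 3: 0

The schema corresponds to partial functionality: ∀x ∀y ∀z (Rxy ∧ Rxz → y = z).
(F1): fails — w sees both u and x.
(F2): holds.
(F3): holds.
(F4): fails — w0 sees both w1 and w2.
(F5): fails — 0 sees both 1 and 3.

(F2), (F3)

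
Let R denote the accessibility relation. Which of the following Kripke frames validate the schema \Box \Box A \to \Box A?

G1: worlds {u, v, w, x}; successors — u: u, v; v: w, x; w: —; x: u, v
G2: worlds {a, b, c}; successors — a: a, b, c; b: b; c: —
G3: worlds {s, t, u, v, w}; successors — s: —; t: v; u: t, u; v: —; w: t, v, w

The schema corresponds to density: \forall x \forall y (Rxy \to \exists z (Rxz \wedge Rzy)).
G1: fails — Rvw but no z with Rvz and Rzw.
G2: condition met.
G3: fails — Rtv but no z with Rtz and Rzv.

G2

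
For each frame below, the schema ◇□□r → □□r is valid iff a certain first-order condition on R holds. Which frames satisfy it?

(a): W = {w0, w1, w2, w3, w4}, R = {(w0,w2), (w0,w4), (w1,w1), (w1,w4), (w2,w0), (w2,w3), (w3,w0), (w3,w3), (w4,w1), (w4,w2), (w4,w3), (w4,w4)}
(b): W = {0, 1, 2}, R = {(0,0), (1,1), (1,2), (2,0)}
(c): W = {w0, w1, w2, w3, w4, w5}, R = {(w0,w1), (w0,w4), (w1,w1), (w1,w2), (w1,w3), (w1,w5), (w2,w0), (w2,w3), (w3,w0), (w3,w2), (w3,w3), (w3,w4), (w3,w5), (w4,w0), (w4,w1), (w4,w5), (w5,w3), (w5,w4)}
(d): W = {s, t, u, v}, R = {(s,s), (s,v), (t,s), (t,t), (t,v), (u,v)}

none

This is the axiom for a generalized confluence (Geach) condition; its first-order frame correspondent is ∀x ∀y ∀z ((xRy ∧ xR²z) → ∃w (yR²w ∧ z = w)).
(a): fails — w0Rw2, w0R²w1 but no w with w2R²w and w1=w.
(b): fails — 1R2, 1R²1 but no w with 2R²w and 1=w.
(c): fails — w0Rw4, w0R²w0 but no w with w4R²w and w0=w.
(d): fails — sRv, sR²s but no w with vR²w and s=w.
Valid on no frame.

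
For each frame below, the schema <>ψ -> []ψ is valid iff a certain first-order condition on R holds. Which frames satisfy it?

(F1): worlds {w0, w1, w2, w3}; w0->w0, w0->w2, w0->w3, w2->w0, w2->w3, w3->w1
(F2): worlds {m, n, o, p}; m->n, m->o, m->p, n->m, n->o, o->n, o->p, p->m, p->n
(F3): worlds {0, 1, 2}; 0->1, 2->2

(F3)

Frame correspondent (Sahlqvist): forall x forall y forall z (Rxy & Rxz -> y = z) — i.e. partial functionality.
(F1): fails — w0 sees both w0 and w2.
(F2): fails — m sees both n and o.
(F3): holds.
Valid on: (F3).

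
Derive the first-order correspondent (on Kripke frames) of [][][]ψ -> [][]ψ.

forall x forall z (x R^2 z -> exists w (x R^3 w & z = w))

This is a Sahlqvist (Geach-type) schema ◇^0□^3ψ → □^2◇^0ψ.
First-order correspondent: forall x forall z (x R^2 z -> exists w (x R^3 w & z = w)).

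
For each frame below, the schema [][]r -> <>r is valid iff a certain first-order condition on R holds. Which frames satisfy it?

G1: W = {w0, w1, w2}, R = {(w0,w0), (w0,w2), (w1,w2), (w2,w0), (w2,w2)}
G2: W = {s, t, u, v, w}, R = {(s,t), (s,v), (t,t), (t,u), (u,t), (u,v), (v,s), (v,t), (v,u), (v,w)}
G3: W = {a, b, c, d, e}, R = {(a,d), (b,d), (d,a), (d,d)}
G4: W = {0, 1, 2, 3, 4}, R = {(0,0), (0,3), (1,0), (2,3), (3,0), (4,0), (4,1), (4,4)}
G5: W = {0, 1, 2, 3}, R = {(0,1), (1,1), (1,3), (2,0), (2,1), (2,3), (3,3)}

This is the axiom for a generalized confluence (Geach) condition; its first-order frame correspondent is forall x exists w (x R^2 w & xRw).
G1: satisfies the condition.
G2: fails — at w but no w* with wR²w* and wRw*.
G3: fails — at c but no w with cR²w and cRw.
G4: fails — at 2 but no w with 2R²w and 2Rw.
G5: satisfies the condition.

G1, G5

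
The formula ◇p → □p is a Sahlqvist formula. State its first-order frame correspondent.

partial functionality: ∀x ∀y ∀z (Rxy ∧ Rxz → y = z)

Suppose ◇p→□p is valid. Take Rxy, Rxz and set V(p)={y}. Then ◇p at x, so □p at x, so p at z, i.e. z=y.
Conversely, on a frame with partial functionality the schema holds at every world under every valuation.
Frame condition: ∀x ∀y ∀z (Rxy ∧ Rxz → y = z).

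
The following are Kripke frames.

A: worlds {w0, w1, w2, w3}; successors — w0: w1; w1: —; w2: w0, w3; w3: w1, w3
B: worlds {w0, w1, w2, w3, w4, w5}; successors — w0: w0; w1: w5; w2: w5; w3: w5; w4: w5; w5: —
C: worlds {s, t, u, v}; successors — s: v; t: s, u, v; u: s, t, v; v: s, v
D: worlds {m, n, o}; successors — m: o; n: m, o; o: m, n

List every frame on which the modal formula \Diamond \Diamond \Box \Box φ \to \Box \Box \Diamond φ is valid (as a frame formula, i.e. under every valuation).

B, C

The schema corresponds to a generalized confluence (Geach) condition: \forall x \forall y \forall z ((x R^2 y \wedge x R^2 z) \to \exists w (y R^2 w \wedge zRw)).
A: fails — w2R²w1, w2R²w1 but no w with w1R²w and w1Rw.
B: holds.
C: holds.
D: fails — mR²m, mR²m but no w with mR²w and mRw.
Valid on: B, C.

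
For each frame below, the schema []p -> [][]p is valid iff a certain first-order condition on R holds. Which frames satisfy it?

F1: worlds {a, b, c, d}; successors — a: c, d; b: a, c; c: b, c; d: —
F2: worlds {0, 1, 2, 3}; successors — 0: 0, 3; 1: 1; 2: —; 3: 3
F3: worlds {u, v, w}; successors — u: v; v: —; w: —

F2, F3

The schema corresponds to transitivity: forall x forall y forall z (Rxy & Ryz -> Rxz).
F1: fails — Rbc and Rcb but not Rbb.
F2: condition met.
F3: condition met.
Valid on: F2, F3.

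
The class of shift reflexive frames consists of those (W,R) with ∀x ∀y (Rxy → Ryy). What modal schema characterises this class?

This is shift-reflexivity; the standard corresponding axiom is T□: □(□ψ → ψ).
Suppose □(□ψ→ψ) is valid. Take Rxy and set V(ψ)={w : Ryw}. Then at y, □ψ holds; since □(□ψ→ψ) at x, □ψ→ψ at y, so ψ at y, i.e. Ryy.

□(□ψ → ψ)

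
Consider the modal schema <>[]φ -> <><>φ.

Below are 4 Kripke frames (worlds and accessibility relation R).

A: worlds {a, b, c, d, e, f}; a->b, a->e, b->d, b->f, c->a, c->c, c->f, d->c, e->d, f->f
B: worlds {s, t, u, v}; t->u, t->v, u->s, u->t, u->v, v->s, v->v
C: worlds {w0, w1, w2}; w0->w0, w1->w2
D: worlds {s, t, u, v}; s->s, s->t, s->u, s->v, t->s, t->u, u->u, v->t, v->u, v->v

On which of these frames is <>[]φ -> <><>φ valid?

A, D

The schema corresponds to a generalized confluence (Geach) condition: forall x forall y (xRy -> exists w (yRw & x R^2 w)).
A: ✓.
B: fails — uRs but no w with sRw and uR²w.
C: fails — w1Rw2 but no w with w2Rw and w1R²w.
D: ✓.
Valid on: A, D.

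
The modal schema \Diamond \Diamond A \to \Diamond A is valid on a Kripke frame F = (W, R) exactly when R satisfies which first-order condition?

transitivity: \forall x \forall y \forall z (Rxy \wedge Ryz \to Rxz)

Replacing A by ¬A and contraposing gives the equivalent schema □A → □□A.
Suppose □A→□□A is valid. Take Rxy, Ryz and set V(A)={w : Rxw}. Then □A at x, so □□A at x, so □A at y, so A at z, i.e. Rxz.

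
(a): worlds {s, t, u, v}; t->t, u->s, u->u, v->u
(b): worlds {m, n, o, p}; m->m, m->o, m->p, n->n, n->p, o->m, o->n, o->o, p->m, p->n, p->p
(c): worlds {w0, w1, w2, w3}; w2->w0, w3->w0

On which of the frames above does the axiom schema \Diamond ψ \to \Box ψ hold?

The schema corresponds to partial functionality: \forall x \forall y \forall z (Rxy \wedge Rxz \to y = z).
(a): fails — u sees both s and u.
(b): fails — m sees both m and o.
(c): condition met.
Valid on: (c).

(c)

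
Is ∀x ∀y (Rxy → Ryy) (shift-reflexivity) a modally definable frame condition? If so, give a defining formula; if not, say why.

This is a Sahlqvist condition; the T□ axiom □(□q → q) defines it.
Suppose □(□q→q) is valid. Take Rxy and set V(q)={w : Ryw}. Then at y, □q holds; since □(□q→q) at x, □q→q at y, so q at y, i.e. Ryy.

Yes — defined by □(□q → q)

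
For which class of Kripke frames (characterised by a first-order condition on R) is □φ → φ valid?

Reflexivity

Suppose □φ→φ is valid. At any x set V(φ)={w : Rxw}. Then □φ holds at x, so φ holds at x, i.e. Rxx.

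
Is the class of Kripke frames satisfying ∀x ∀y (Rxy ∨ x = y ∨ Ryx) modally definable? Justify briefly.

Modal frame validity is preserved under disjoint unions.
Take 2 disjoint single-world reflexive frames: each is trivially connected, but their disjoint union has 2 worlds with no edge between distinct components, so it is not connected.
So the class is not modally definable.

Not definable by any modal formula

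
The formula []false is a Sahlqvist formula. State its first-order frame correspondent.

□⊥ is valid iff no world has any successor (otherwise □⊥ fails at any world with one).
Conversely, on a frame with emptiness of R the schema holds at every world under every valuation.
So the correspondent is emptiness of R.

emptiness of R: forall x forall y ~Rxy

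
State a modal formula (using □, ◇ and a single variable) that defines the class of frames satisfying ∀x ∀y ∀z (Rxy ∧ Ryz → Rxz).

□s → □□s

A defining formula is □s → □□s (the 4 axiom).
Suppose □s→□□s is valid. Take Rxy, Ryz and set V(s)={w : Rxw}. Then □s at x, so □□s at x, so □s at y, so s at z, i.e. Rxz.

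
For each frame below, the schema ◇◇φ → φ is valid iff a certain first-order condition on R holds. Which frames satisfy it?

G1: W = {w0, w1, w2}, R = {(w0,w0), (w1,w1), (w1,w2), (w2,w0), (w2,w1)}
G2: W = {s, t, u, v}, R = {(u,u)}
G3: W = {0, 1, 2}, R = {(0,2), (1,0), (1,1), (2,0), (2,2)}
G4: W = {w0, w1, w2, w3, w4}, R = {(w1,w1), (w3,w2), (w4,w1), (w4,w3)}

Frame correspondent (Sahlqvist): ∀x ∀y (xR²y → ∃w (y = w ∧ x = w)) — i.e. a generalized confluence (Geach) condition.
G1: fails — w1R²w0 but w0 ≠ w1.
G2: condition met.
G3: fails — 0R²2 but 2 ≠ 0.
G4: fails — w4R²w1 but w1 ≠ w4.
Valid on: G2.

G2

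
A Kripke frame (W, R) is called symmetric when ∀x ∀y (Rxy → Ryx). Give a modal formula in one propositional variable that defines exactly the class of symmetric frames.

q → □◇q

A defining formula is q → □◇q (the B axiom).
Suppose q→□◇q is valid. Take Rxy and set V(q)={x}. Then q at x, so □◇q at x, so ◇q at y, so some z with Ryz has q; z=x, i.e. Ryx.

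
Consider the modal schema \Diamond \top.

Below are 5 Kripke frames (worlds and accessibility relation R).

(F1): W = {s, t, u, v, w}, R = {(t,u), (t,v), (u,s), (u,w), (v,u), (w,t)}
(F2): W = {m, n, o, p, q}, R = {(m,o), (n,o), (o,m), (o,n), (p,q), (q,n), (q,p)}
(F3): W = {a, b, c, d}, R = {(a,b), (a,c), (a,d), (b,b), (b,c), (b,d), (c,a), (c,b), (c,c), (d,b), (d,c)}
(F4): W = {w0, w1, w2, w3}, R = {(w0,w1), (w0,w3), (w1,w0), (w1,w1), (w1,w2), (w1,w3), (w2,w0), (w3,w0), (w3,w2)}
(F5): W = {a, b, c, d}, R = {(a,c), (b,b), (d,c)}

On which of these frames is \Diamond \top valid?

The schema corresponds to seriality: \forall x \exists y Rxy.
(F1): fails — world s has no successor.
(F2): holds.
(F3): holds.
(F4): holds.
(F5): fails — world c has no successor.
Valid on: (F2), (F3), (F4).

(F2), (F3), (F4)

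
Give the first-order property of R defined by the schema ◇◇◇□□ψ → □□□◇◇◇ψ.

This is a Sahlqvist (Geach-type) schema ◇^3□^2ψ → □^3◇^3ψ.
Minimal-valuation argument: fix x; take any y with xR^3y and any z with xR^3z. Set V(ψ) to the set of worlds R-reachable from y in exactly 2 steps. Then □^2ψ holds at y, so the antecedent holds at x; validity forces ◇^3ψ at z, giving a w with zR^3w and yR^2w.
First-order correspondent: ∀x ∀y ∀z ((xR³y ∧ xR³z) → ∃w (yR²w ∧ zR³w)).

∀x ∀y ∀z ((xR³y ∧ xR³z) → ∃w (yR²w ∧ zR³w))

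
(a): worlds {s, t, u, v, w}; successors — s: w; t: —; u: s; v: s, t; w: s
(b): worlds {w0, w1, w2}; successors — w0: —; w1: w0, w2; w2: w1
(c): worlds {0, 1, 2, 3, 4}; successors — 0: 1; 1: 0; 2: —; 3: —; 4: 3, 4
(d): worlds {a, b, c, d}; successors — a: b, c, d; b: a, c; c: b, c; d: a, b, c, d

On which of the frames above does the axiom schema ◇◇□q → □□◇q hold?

Frame correspondent (Sahlqvist): ∀x ∀y ∀z ((xR²y ∧ xR²z) → ∃w (yRw ∧ zRw)) — i.e. a generalized confluence (Geach) condition.
(a): ✓.
(b): fails — w2R²w0, w2R²w0 but no w with w0Rw and w0Rw.
(c): fails — 4R²3, 4R²3 but no w with 3Rw and 3Rw.
(d): ✓.

(a), (d)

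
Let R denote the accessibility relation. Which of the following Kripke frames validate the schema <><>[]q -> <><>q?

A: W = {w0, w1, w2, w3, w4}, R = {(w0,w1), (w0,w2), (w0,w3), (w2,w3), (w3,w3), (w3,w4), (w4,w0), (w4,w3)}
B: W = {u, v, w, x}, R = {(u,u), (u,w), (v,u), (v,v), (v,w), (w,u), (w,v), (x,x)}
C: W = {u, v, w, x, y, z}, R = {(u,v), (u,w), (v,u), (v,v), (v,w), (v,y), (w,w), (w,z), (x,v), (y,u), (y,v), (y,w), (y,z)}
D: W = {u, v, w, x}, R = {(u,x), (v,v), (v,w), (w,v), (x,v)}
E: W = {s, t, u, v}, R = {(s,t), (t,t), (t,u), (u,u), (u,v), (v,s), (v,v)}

B, D

Frame correspondent (Sahlqvist): forall x forall y (x R^2 y -> exists w (yRw & x R^2 w)) — i.e. a generalized confluence (Geach) condition.
A: fails — w4R²w1 but no w with w1Rw and w4R²w.
B: condition met.
C: fails — uR²z but no t with zRt and uR²t.
D: condition met.
E: fails — uR²s but no w with sRw and uR²w.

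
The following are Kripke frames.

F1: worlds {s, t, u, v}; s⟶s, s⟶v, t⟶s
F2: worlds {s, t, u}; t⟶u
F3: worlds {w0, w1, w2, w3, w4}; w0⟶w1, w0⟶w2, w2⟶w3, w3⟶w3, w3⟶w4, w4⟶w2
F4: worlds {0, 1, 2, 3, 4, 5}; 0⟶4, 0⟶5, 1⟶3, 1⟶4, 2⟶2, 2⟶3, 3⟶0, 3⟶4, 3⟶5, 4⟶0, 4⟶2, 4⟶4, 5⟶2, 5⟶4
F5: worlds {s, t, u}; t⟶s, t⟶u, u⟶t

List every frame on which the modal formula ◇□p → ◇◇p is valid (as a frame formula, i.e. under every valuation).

F4

The schema corresponds to a generalized confluence (Geach) condition: ∀x ∀y (xRy → ∃w (yRw ∧ xR²w)).
F1: fails — sRv but no w with vRw and sR²w.
F2: fails — tRu but no w with uRw and tR²w.
F3: fails — w0Rw1 but no w with w1Rw and w0R²w.
F4: condition met.
F5: fails — tRs but no w with sRw and tR²w.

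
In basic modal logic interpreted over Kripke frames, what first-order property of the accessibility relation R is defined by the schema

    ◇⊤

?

◇⊤ holds at w iff w has a successor, so frame-validity of ◇⊤ is exactly seriality. Equivalently via □r → ◇r:
Suppose □r→◇r is valid. At any x set V(r)=W. Then □r at x, so ◇r at x, so x has a successor.
Conversely, any frame satisfying ∀x ∃y Rxy validates the schema.
So the correspondent is seriality.

seriality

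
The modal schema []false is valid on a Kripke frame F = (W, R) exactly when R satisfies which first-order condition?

□⊥ is valid iff no world has any successor (otherwise □⊥ fails at any world with one).

emptiness of R: forall x forall y ~Rxy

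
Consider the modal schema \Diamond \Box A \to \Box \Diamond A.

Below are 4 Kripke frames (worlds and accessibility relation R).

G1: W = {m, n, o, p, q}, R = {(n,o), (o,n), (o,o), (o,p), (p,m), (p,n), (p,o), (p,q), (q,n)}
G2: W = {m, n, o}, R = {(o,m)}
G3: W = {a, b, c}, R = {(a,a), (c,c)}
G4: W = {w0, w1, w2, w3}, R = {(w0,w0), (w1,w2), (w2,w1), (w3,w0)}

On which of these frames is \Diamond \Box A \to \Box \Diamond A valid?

This is the axiom for convergence; its first-order frame correspondent is \forall x \forall y \forall z (Rxy \wedge Rxz \to \exists w (Ryw \wedge Rzw)).
G1: fails — Rpm and Rpm but m and m have no common successor.
G2: fails — Rom and Rom but m and m have no common successor.
G3: satisfies the condition.
G4: satisfies the condition.
Valid on: G3, G4.

G3, G4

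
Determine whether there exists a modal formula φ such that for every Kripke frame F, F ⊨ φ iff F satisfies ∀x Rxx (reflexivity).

Yes — defined by □p → p

Yes: it is reflexivity, defined by the T schema □p → p.
Suppose □p→p is valid. At any x set V(p)={w : Rxw}. Then □p holds at x, so p holds at x, i.e. Rxx.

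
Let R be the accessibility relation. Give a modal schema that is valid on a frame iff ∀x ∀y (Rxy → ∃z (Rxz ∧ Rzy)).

This is density; the standard corresponding axiom is C4: □□ψ → □ψ.
Suppose □□ψ→□ψ is valid. Take Rxy and set V(ψ)={w : xR²w}. Then □□ψ at x, so □ψ at x, so ψ at y, i.e. ∃z(Rxz∧Rzy).

□□ψ → □ψ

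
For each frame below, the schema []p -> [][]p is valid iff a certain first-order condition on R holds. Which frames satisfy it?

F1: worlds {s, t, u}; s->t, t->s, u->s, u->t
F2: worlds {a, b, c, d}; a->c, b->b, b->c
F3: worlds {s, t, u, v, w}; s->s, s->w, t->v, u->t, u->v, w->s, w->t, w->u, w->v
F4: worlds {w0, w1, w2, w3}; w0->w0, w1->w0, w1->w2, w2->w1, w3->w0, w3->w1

The schema corresponds to transitivity: forall x forall y forall z (Rxy & Ryz -> Rxz).
F1: fails — Rts and Rst but not Rtt.
F2: ✓.
F3: fails — Rsw and Rwt but not Rst.
F4: fails — Rw1w2 and Rw2w1 but not Rw1w1.

F2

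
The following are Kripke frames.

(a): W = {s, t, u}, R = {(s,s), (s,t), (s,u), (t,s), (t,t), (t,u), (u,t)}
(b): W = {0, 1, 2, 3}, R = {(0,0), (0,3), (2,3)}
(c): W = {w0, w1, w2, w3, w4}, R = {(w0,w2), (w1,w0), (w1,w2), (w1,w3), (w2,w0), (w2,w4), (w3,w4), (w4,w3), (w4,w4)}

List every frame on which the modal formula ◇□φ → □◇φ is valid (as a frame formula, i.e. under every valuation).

Frame correspondent (Sahlqvist): ∀x ∀y ∀z (Rxy ∧ Rxz → ∃w (Ryw ∧ Rzw)) — i.e. convergence.
(a): ✓.
(b): fails — R00 and R03 but 0 and 3 have no common successor.
(c): fails — Rw1w2 and Rw1w0 but w2 and w0 have no common successor.

(a)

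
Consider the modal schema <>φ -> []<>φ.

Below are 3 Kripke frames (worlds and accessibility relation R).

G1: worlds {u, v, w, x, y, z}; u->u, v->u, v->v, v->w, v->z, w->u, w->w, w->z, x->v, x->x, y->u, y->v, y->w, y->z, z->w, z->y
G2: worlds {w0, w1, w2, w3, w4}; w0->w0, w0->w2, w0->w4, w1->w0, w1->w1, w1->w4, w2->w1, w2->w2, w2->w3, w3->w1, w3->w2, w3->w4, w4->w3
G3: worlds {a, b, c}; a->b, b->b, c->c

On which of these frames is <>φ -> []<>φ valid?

Frame correspondent (Sahlqvist): forall x forall y forall z (Rxy & Rxz -> Ryz) — i.e. the Euclidean property.
G1: fails — Rvz and Rvv but not Rzv.
G2: fails — Rw0w4 and Rw0w4 but not Rw4w4.
G3: condition met.

G3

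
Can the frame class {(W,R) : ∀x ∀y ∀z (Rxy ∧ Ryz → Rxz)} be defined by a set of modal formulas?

The condition is transitivity. A defining modal formula is □p → □□p.
Suppose □p→□□p is valid. Take Rxy, Ryz and set V(p)={w : Rxw}. Then □p at x, so □□p at x, so □p at y, so p at z, i.e. Rxz.

Yes, by □p → □□p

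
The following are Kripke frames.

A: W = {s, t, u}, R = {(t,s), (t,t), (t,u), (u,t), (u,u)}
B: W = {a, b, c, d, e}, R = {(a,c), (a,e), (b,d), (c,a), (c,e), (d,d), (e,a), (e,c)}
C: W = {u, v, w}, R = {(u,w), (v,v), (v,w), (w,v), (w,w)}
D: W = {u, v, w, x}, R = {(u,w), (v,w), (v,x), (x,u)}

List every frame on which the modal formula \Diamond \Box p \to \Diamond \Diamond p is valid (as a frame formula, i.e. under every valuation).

The schema corresponds to a generalized confluence (Geach) condition: \forall x \forall y (xRy \to \exists w (yRw \wedge x R^2 w)).
A: fails — tRs but no w with sRw and tR²w.
B: holds.
C: holds.
D: fails — uRw but no t with wRt and uR²t.
Valid on: B, C.

B, C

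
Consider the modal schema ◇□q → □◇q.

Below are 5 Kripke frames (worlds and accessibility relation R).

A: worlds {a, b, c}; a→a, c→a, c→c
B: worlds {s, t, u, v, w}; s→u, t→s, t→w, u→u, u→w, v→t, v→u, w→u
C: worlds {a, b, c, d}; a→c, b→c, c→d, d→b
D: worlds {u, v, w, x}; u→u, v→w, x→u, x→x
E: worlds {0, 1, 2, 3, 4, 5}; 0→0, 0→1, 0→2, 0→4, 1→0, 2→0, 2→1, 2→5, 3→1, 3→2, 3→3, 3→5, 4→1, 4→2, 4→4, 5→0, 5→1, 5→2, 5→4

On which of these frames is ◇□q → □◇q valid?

A, B, C

This is the axiom for convergence; its first-order frame correspondent is ∀x ∀y ∀z (Rxy ∧ Rxz → ∃w (Ryw ∧ Rzw)).
A: satisfies the condition.
B: satisfies the condition.
C: satisfies the condition.
D: fails — Rvw and Rvw but w and w have no common successor.
E: fails — R01 and R04 but 1 and 4 have no common successor.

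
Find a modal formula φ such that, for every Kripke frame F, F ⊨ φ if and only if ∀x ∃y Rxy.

The condition is seriality. The D schema □q → ◇q defines it.
Suppose □q→◇q is valid. At any x set V(q)=W. Then □q at x, so ◇q at x, so x has a successor.

□q → ◇q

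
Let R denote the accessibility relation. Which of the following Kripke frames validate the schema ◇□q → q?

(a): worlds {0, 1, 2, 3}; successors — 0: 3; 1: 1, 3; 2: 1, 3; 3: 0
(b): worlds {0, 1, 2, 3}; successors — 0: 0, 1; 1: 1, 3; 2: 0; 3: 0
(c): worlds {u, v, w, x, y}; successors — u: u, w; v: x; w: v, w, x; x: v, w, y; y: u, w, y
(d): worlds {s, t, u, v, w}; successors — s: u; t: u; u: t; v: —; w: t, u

The schema corresponds to symmetry: ∀x ∀y (Rxy → Ryx).
(a): fails — R23 but not R32.
(b): fails — R01 but not R10.
(c): fails — Ruw but not Rwu.
(d): fails — Rwt but not Rtw.

none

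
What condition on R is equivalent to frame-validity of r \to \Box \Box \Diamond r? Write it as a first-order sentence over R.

This is a Sahlqvist (Geach-type) schema ◇^0□^0r → □^2◇^1r.
Minimal-valuation argument: fix x; take any y with xR^0y and any z with xR^2z. Set V(r) to the set of worlds R-reachable from y in exactly 0 steps. Then □^0r holds at y, so the antecedent holds at x; validity forces ◇^1r at z, giving a w with zR^1w and yR^0w.
First-order correspondent: \forall x \forall z (x R^2 z \to \exists w (x = w \wedge zRw)).

\forall x \forall z (x R^2 z \to \exists w (x = w \wedge zRw))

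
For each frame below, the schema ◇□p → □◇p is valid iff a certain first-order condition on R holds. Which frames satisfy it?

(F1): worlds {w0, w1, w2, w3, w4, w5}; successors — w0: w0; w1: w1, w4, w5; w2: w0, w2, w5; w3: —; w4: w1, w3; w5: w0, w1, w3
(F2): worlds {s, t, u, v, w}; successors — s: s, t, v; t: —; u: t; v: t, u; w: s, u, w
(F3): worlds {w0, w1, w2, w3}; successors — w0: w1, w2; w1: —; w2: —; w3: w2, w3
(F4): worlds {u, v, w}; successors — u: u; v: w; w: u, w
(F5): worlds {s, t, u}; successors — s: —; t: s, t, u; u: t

Frame correspondent (Sahlqvist): ∀x ∀y ∀z (Rxy ∧ Rxz → ∃w (Ryw ∧ Rzw)) — i.e. convergence.
(F1): fails — Rw4w1 and Rw4w3 but w1 and w3 have no common successor.
(F2): fails — Rsv and Rst but v and t have no common successor.
(F3): fails — Rw0w1 and Rw0w1 but w1 and w1 have no common successor.
(F4): satisfies the condition.
(F5): fails — Rtt and Rts but t and s have no common successor.

(F4)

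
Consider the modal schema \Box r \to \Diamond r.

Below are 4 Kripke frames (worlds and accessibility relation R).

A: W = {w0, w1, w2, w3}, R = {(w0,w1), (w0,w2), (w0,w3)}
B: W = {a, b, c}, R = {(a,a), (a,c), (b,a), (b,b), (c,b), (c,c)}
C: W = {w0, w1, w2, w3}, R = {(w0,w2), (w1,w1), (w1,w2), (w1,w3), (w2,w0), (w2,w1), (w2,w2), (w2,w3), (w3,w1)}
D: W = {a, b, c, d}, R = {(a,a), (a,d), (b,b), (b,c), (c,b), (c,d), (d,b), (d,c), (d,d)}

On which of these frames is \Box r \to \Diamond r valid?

The schema corresponds to seriality: \forall x \exists y Rxy.
A: fails — world w1 has no successor.
B: holds.
C: holds.
D: holds.

B, C, D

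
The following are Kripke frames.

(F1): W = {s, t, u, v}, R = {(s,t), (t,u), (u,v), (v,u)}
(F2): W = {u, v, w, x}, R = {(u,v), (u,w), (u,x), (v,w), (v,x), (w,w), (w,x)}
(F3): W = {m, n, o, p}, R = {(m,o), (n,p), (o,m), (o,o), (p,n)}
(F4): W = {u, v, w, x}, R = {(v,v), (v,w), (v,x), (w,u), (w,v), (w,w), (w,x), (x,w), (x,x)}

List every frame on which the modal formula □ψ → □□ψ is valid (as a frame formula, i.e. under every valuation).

(F2)

This is the axiom for transitivity; its first-order frame correspondent is ∀x ∀y ∀z (Rxy ∧ Ryz → Rxz).
(F1): fails — Rtu and Ruv but not Rtv.
(F2): satisfies the condition.
(F3): fails — Rpn and Rnp but not Rpp.
(F4): fails — Rxw and Rwu but not Rxu.
Valid on: (F2).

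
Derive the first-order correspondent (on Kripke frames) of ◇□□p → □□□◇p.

∀x ∀y ∀z ((xRy ∧ xR³z) → ∃w (yR²w ∧ zRw))

This is a Sahlqvist (Geach-type) schema ◇^1□^2p → □^3◇^1p.
Minimal-valuation argument: fix x; take any y with xR^1y and any z with xR^3z. Set V(p) to the set of worlds R-reachable from y in exactly 2 steps. Then □^2p holds at y, so the antecedent holds at x; validity forces ◇^1p at z, giving a w with zR^1w and yR^2w.
First-order correspondent: ∀x ∀y ∀z ((xRy ∧ xR³z) → ∃w (yR²w ∧ zRw)).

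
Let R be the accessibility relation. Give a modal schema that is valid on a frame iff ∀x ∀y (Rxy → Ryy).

□(□p → p)

The condition is shift-reflexivity. The T□ schema □(□p → p) defines it.
Suppose □(□p→p) is valid. Take Rxy and set V(p)={w : Ryw}. Then at y, □p holds; since □(□p→p) at x, □p→p at y, so p at y, i.e. Ryy.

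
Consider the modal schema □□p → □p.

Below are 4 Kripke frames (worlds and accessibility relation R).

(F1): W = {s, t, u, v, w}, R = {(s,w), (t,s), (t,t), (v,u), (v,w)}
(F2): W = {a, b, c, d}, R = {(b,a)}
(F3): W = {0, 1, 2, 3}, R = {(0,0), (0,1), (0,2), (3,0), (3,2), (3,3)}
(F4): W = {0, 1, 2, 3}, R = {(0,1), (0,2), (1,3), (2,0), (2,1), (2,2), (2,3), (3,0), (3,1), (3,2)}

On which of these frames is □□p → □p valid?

The schema corresponds to density: ∀x ∀y (Rxy → ∃z (Rxz ∧ Rzy)).
(F1): fails — Rvw but no z with Rvz and Rzw.
(F2): fails — Rba but no z with Rbz and Rza.
(F3): condition met.
(F4): fails — R13 but no z with R1z and Rz3.
Valid on: (F3).

(F3)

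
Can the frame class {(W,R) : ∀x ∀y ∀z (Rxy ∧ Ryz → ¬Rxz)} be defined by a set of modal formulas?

Not definable by any modal formula

If a class were modally definable it would be closed under surjective bounded morphisms (Goldblatt–Thomason).
The 5-cycle (worlds w0,w1,w2,w3,w4 with w0→w1→w2→w3→w4→w0) is intransitive. Mapping every world to a single reflexive point • is a surjective bounded morphism; the reflexive point is not intransitive (R••∧R•• but R••).
Hence intransitivity is not modally definable.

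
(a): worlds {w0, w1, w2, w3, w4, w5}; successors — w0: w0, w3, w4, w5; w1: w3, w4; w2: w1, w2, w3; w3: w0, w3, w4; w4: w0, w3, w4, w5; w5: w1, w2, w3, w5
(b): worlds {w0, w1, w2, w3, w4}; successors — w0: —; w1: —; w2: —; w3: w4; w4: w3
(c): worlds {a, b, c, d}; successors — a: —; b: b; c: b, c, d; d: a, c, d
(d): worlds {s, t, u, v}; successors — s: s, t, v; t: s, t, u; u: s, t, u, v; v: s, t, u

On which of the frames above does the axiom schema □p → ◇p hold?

The schema corresponds to seriality: ∀x ∃y Rxy.
(a): condition met.
(b): fails — world w0 has no successor.
(c): fails — world a has no successor.
(d): condition met.
Valid on: (a), (d).

(a), (d)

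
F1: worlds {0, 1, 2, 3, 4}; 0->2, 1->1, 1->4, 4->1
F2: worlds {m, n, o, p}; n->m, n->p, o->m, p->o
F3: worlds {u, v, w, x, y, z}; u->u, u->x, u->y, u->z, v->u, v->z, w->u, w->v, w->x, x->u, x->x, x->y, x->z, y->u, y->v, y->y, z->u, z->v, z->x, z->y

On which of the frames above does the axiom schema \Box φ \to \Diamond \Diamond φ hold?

Frame correspondent (Sahlqvist): \forall x \exists w (xRw \wedge x R^2 w) — i.e. a generalized confluence (Geach) condition.
F1: fails — at 0 but no w with 0Rw and 0R²w.
F2: fails — at m but no w with mRw and mR²w.
F3: satisfies the condition.
Valid on: F3.

F3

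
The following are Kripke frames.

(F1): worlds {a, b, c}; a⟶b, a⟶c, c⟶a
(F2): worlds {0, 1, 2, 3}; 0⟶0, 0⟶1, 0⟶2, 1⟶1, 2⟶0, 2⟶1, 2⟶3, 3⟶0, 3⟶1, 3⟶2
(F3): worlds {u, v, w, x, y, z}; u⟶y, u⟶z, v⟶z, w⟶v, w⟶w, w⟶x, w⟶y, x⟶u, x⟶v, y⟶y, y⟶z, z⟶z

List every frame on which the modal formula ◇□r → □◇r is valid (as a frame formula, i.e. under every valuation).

(F2)

The schema corresponds to convergence: ∀x ∀y ∀z (Rxy ∧ Rxz → ∃w (Ryw ∧ Rzw)).
(F1): fails — Rac and Rab but c and b have no common successor.
(F2): holds.
(F3): fails — Rww and Rwv but w and v have no common successor.
Valid on: (F2).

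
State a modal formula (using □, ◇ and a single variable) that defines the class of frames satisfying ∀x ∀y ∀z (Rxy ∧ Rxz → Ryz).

This is the Euclidean property; the standard corresponding axiom is 5: ◇s → □◇s.
Suppose ◇s→□◇s is valid. Take Rxy, Rxz and set V(s)={y}. Then ◇s at x, so □◇s at x, so ◇s at z, so some w with Rzw has s; w=y, i.e. Rzy. By symmetry of the argument, Ryz.

◇s → □◇s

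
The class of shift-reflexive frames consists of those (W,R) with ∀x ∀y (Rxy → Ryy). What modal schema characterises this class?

The condition is shift-reflexivity. The T□ schema □(□ψ → ψ) defines it.
Suppose □(□ψ→ψ) is valid. Take Rxy and set V(ψ)={w : Ryw}. Then at y, □ψ holds; since □(□ψ→ψ) at x, □ψ→ψ at y, so ψ at y, i.e. Ryy.

□(□ψ → ψ)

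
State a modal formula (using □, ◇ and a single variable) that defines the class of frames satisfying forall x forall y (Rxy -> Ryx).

s → □◇s

A defining formula is s → □◇s (the B axiom).
Suppose s→□◇s is valid. Take Rxy and set V(s)={x}. Then s at x, so □◇s at x, so ◇s at y, so some z with Ryz has s; z=x, i.e. Ryx.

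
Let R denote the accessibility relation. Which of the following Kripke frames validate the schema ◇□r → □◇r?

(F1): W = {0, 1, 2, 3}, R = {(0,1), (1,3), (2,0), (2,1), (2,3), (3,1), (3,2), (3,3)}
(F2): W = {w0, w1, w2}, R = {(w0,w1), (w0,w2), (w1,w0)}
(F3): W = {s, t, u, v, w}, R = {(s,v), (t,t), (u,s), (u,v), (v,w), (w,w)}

none

The schema corresponds to convergence: ∀x ∀y ∀z (Rxy ∧ Rxz → ∃w (Ryw ∧ Rzw)).
(F1): fails — R20 and R21 but 0 and 1 have no common successor.
(F2): fails — Rw0w1 and Rw0w2 but w1 and w2 have no common successor.
(F3): fails — Ruv and Rus but v and s have no common successor.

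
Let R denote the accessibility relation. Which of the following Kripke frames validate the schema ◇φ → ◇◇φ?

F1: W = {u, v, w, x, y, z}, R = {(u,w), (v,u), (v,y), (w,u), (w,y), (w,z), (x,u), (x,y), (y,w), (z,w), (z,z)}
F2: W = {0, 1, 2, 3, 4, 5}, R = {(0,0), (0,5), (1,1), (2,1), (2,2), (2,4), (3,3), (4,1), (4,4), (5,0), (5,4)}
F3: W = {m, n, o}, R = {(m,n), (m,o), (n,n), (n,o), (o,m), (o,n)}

F2

This is the axiom for a generalized confluence (Geach) condition; its first-order frame correspondent is ∀x ∀y (xRy → ∃w (y = w ∧ xR²w)).
F1: fails — uRw but no t with w=t and uR²t.
F2: condition met.
F3: fails — oRm but no w with m=w and oR²w.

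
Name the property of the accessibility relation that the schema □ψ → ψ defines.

reflexivity

Suppose □ψ→ψ is valid. At any x set V(ψ)={w : Rxw}. Then □ψ holds at x, so ψ holds at x, i.e. Rxx.
Conversely, on a frame with reflexivity the schema holds at every world under every valuation.
Frame condition: ∀x Rxx.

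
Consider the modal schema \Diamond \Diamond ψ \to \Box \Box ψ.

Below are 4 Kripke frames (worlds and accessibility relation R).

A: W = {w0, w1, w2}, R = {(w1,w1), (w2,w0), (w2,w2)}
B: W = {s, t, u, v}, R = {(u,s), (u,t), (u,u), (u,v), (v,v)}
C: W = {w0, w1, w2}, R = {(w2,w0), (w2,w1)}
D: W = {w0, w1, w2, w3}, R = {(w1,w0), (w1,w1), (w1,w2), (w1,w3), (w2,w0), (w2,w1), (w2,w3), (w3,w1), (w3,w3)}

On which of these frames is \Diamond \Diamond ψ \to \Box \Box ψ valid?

C

The schema corresponds to a generalized confluence (Geach) condition: \forall x \forall y \forall z ((x R^2 y \wedge x R^2 z) \to \exists w (y = w \wedge z = w)).
A: fails — w2R²w0, w2R²w2 but w0 ≠ w2.
B: fails — uR²s, uR²t but s ≠ t.
C: ✓.
D: fails — w1R²w0, w1R²w1 but w0 ≠ w1.
Valid on: C.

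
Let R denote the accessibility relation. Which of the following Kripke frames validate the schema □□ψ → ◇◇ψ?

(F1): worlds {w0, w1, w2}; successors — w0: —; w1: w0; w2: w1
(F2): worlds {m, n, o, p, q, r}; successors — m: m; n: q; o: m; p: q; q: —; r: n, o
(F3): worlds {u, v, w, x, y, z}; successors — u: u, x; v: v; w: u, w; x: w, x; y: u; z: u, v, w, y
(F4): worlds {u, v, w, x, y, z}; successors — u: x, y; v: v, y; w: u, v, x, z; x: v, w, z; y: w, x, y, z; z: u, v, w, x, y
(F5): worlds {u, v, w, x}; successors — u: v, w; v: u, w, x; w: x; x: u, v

Frame correspondent (Sahlqvist): ∀x ∃w (xR²w ∧ xR²w) — i.e. a generalized confluence (Geach) condition.
(F1): fails — at w0 but no w with w0R²w and w0R²w.
(F2): fails — at n but no w with nR²w and nR²w.
(F3): holds.
(F4): holds.
(F5): holds.

(F3), (F4), (F5)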